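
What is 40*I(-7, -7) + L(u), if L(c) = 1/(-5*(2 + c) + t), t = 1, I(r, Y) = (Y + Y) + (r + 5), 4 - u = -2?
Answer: -24961/39 ≈ -640.03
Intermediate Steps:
u = 6 (u = 4 - 1*(-2) = 4 + 2 = 6)
I(r, Y) = 5 + r + 2*Y (I(r, Y) = 2*Y + (5 + r) = 5 + r + 2*Y)
L(c) = 1/(-9 - 5*c) (L(c) = 1/(-5*(2 + c) + 1) = 1/((-10 - 5*c) + 1) = 1/(-9 - 5*c))
40*I(-7, -7) + L(u) = 40*(5 - 7 + 2*(-7)) - 1/(9 + 5*6) = 40*(5 - 7 - 14) - 1/(9 + 30) = 40*(-16) - 1/39 = -640 - 1*1/39 = -640 - 1/39 = -24961/39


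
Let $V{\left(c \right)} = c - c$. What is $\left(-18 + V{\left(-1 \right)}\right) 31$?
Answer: $-558$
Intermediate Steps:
$V{\left(c \right)} = 0$
$\left(-18 + V{\left(-1 \right)}\right) 31 = \left(-18 + 0\right) 31 = \left(-18\right) 31 = -558$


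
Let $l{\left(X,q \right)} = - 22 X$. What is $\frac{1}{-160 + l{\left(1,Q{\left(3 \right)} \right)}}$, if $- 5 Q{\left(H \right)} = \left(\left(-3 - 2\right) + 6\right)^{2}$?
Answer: $- \frac{1}{182} \approx -0.0054945$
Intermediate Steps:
$Q{\left(H \right)} = - \frac{1}{5}$ ($Q{\left(H \right)} = - \frac{\left(\left(-3 - 2\right) + 6\right)^{2}}{5} = - \frac{\left(-5 + 6\right)^{2}}{5} = - \frac{1^{2}}{5} = \left(- \frac{1}{5}\right) 1 = - \frac{1}{5}$)
$\frac{1}{-160 + l{\left(1,Q{\left(3 \right)} \right)}} = \frac{1}{-160 - 22} = \frac{1}{-182} = - \frac{1}{182}$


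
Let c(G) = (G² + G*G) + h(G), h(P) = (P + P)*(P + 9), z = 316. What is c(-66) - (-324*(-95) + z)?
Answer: -14860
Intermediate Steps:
h(P) = 2*P*(9 + P) (h(P) = (2*P)*(9 + P) = 2*P*(9 + P))
c(G) = 2*G² + 2*G*(9 + G) (c(G) = (G² + G*G) + 2*G*(9 + G) = (G² + G²) + 2*G*(9 + G) = 2*G² + 2*G*(9 + G))
c(-66) - (-324*(-95) + z) = 2*(-66)*(9 + 2*(-66)) - (-324*(-95) + 316) = 2*(-66)*(9 - 132) - (30780 + 316) = 2*(-66)*(-123) - 1*31096 = 16236 - 31096 = -14860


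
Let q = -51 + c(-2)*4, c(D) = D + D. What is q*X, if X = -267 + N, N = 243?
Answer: 1608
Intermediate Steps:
c(D) = 2*D
X = -24 (X = -267 + 243 = -24)
q = -67 (q = -51 + (2*(-2))*4 = -51 - 4*4 = -51 - 16 = -67)
q*X = -67*(-24) = 1608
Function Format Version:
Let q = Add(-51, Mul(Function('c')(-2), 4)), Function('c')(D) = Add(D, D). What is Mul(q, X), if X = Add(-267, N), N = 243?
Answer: 1608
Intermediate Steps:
Function('c')(D) = Mul(2, D)
X = -24 (X = Add(-267, 243) = -24)
q = -67 (q = Add(-51, Mul(Mul(2, -2), 4)) = Add(-51, Mul(-4, 4)) = Add(-51, -16) = -67)
Mul(q, X) = Mul(-67, -24) = 1608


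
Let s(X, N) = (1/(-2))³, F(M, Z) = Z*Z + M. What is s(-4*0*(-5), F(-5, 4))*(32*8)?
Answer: -32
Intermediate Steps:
F(M, Z) = M + Z² (F(M, Z) = Z² + M = M + Z²)
s(X, N) = -⅛ (s(X, N) = (-½)³ = -⅛)
s(-4*0*(-5), F(-5, 4))*(32*8) = -4*8 = -⅛*256 = -32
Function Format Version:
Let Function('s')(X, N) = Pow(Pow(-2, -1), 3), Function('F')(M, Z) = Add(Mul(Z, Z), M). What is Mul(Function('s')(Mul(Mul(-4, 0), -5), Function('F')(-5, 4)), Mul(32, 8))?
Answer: -32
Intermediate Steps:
Function('F')(M, Z) = Add(M, Pow(Z, 2)) (Function('F')(M, Z) = Add(Pow(Z, 2), M) = Add(M, Pow(Z, 2)))
Function('s')(X, N) = Rational(-1, 8) (Function('s')(X, N) = Pow(Rational(-1, 2), 3) = Rational(-1, 8))
Mul(Function('s')(Mul(Mul(-4, 0), -5), Function('F')(-5, 4)), Mul(32, 8)) = Mul(Rational(-1, 8), Mul(32, 8)) = Mul(Rational(-1, 8), 256) = -32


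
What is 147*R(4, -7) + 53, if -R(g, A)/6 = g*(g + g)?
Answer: -28171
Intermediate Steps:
R(g, A) = -12*g² (R(g, A) = -6*g*(g + g) = -6*g*2*g = -12*g²)
147*R(4, -7) + 53 = 147*(-12*4²) + 53 = 147*(-12*16) + 53 = 147*(-192) + 53 = -28224 + 53 = -28171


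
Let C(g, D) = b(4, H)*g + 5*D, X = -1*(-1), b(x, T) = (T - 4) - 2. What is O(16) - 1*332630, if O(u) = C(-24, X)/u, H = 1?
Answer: -5321955/16 ≈ -3.3262e+5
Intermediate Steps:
b(x, T) = -6 + T (b(x, T) = (-4 + T) - 2 = -6 + T)
X = 1
C(g, D) = -5*g + 5*D (C(g, D) = (-6 + 1)*g + 5*D = -5*g + 5*D)
O(u) = 125/u (O(u) = (-5*(-24) + 5*1)/u = (120 + 5)/u = 125/u)
O(16) - 1*332630 = 125/16 - 1*332630 = 125*(1/16) - 332630 = 125/16 - 332630 = -5321955/16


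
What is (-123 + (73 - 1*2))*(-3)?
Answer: 156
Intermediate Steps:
(-123 + (73 - 1*2))*(-3) = (-123 + (73 - 2))*(-3) = (-123 + 71)*(-3) = -52*(-3) = 156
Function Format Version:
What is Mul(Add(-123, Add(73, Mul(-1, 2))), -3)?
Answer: 156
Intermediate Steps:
Mul(Add(-123, Add(73, Mul(-1, 2))), -3) = Mul(Add(-123, Add(73, -2)), -3) = Mul(Add(-123, 71), -3) = Mul(-52, -3) = 156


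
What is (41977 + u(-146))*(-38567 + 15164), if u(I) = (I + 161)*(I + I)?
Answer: -879882591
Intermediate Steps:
u(I) = 2*I*(161 + I) (u(I) = (161 + I)*(2*I) = 2*I*(161 + I))
(41977 + u(-146))*(-38567 + 15164) = (41977 + 2*(-146)*(161 - 146))*(-38567 + 15164) = (41977 + 2*(-146)*15)*(-23403) = (41977 - 4380)*(-23403) = 37597*(-23403) = -879882591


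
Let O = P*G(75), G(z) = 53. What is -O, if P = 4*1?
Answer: -212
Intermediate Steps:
P = 4
O = 212 (O = 4*53 = 212)
-O = -1*212 = -212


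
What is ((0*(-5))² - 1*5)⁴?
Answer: 625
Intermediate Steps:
((0*(-5))² - 1*5)⁴ = (0² - 5)⁴ = (0 - 5)⁴ = (-5)⁴ = 625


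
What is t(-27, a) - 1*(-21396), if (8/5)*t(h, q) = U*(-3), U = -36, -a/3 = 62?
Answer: 42927/2 ≈ 21464.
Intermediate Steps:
a = -186 (a = -3*62 = -186)
t(h, q) = 135/2 (t(h, q) = 5*(-36*(-3))/8 = (5/8)*108 = 135/2)
t(-27, a) - 1*(-21396) = 135/2 - 1*(-21396) = 135/2 + 21396 = 42927/2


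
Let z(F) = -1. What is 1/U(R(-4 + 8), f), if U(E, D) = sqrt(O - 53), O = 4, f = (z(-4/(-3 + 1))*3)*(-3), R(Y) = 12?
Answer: -I/7 ≈ -0.14286*I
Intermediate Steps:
f = 9 (f = -1*3*(-3) = -3*(-3) = 9)
U(E, D) = 7*I (U(E, D) = sqrt(4 - 53) = sqrt(-49) = 7*I)
1/U(R(-4 + 8), f) = 1/(7*I) = -I/7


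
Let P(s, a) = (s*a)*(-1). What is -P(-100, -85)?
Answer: 8500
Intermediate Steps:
P(s, a) = -a*s (P(s, a) = (a*s)*(-1) = -a*s)
-P(-100, -85) = -(-1)*(-85)*(-100) = -1*(-8500) = 8500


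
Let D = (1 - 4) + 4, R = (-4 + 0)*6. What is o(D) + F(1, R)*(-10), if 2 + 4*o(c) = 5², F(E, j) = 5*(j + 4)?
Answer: 4023/4 ≈ 1005.8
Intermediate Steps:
R = -24 (R = -4*6 = -24)
F(E, j) = 20 + 5*j (F(E, j) = 5*(4 + j) = 20 + 5*j)
D = 1 (D = -3 + 4 = 1)
o(c) = 23/4 (o(c) = -½ + (¼)*5² = -½ + (¼)*25 = -½ + 25/4 = 23/4)
o(D) + F(1, R)*(-10) = 23/4 + (20 + 5*(-24))*(-10) = 23/4 + (20 - 120)*(-10) = 23/4 - 100*(-10) = 23/4 + 1000 = 4023/4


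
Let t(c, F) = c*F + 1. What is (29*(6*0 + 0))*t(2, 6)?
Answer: 0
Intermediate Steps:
t(c, F) = 1 + F*c (t(c, F) = F*c + 1 = 1 + F*c)
(29*(6*0 + 0))*t(2, 6) = (29*(6*0 + 0))*(1 + 6*2) = (29*(0 + 0))*(1 + 12) = (29*0)*13 = 0*13 = 0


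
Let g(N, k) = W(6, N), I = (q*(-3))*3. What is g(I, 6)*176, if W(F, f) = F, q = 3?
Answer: 1056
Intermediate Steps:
I = -27 (I = (3*(-3))*3 = -9*3 = -27)
g(N, k) = 6
g(I, 6)*176 = 6*176 = 1056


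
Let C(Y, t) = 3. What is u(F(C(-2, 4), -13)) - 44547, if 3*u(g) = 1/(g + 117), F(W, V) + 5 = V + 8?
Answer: -14299586/321 ≈ -44547.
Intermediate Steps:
F(W, V) = 3 + V (F(W, V) = -5 + (V + 8) = -5 + (8 + V) = 3 + V)
u(g) = 1/(3*(117 + g)) (u(g) = 1/(3*(g + 117)) = 1/(3*(117 + g)))
u(F(C(-2, 4), -13)) - 44547 = 1/(3*(117 + (3 - 13))) - 44547 = 1/(3*(117 - 10)) - 44547 = (⅓)/107 - 44547 = (⅓)*(1/107) - 44547 = 1/321 - 44547 = -14299586/321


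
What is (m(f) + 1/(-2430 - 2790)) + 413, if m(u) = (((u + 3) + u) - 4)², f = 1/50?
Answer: 270083719/652500 ≈ 413.92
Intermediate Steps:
f = 1/50 ≈ 0.020000
m(u) = (-1 + 2*u)² (m(u) = (((3 + u) + u) - 4)² = ((3 + 2*u) - 4)² = (-1 + 2*u)²)
(m(f) + 1/(-2430 - 2790)) + 413 = ((-1 + 2*(1/50))² + 1/(-2430 - 2790)) + 413 = ((-1 + 1/25)² + 1/(-5220)) + 413 = ((-24/25)² - 1/5220) + 413 = (576/625 - 1/5220) + 413 = 601219/652500 + 413 = 270083719/652500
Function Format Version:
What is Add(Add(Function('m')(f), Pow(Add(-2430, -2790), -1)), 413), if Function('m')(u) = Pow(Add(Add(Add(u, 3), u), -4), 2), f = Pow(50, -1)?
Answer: Rational(270083719, 652500) ≈ 413.92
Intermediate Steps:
f = Rational(1, 50) ≈ 0.020000
Function('m')(u) = Pow(Add(-1, Mul(2, u)), 2) (Function('m')(u) = Pow(Add(Add(Add(3, u), u), -4), 2) = Pow(Add(Add(3, Mul(2, u)), -4), 2) = Pow(Add(-1, Mul(2, u)), 2))
Add(Add(Function('m')(f), Pow(Add(-2430, -2790), -1)), 413) = Add(Add(Pow(Add(-1, Mul(2, Rational(1, 50))), 2), Pow(Add(-2430, -2790), -1)), 413) = Add(Add(Pow(Add(-1, Rational(1, 25)), 2), Pow(-5220, -1)), 413) = Add(Add(Pow(Rational(-24, 25), 2), Rational(-1, 5220)), 413) = Add(Add(Rational(576, 625), Rational(-1, 5220)), 413) = Add(Rational(601219, 652500), 413) = Rational(270083719, 652500)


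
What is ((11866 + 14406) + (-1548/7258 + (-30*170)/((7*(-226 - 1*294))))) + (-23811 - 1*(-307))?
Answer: 1828987631/660478 ≈ 2769.2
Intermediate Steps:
((11866 + 14406) + (-1548/7258 + (-30*170)/((7*(-226 - 1*294))))) + (-23811 - 1*(-307)) = (26272 + (-1548*1/7258 - 5100*1/(7*(-226 - 294)))) + (-23811 + 307) = (26272 + (-774/3629 - 5100/(7*(-520)))) - 23504 = (26272 + (-774/3629 - 5100/(-3640))) - 23504 = (26272 + (-774/3629 - 5100*(-1/3640))) - 23504 = (26272 + (-774/3629 + 255/182)) - 23504 = (26272 + 784527/660478) - 23504 = 17352862543/660478 - 23504 = 1828987631/660478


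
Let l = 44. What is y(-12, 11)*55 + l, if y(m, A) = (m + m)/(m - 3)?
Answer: 132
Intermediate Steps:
y(m, A) = 2*m/(-3 + m) (y(m, A) = (2*m)/(-3 + m) = 2*m/(-3 + m))
y(-12, 11)*55 + l = (2*(-12)/(-3 - 12))*55 + 44 = (2*(-12)/(-15))*55 + 44 = (2*(-12)*(-1/15))*55 + 44 = (8/5)*55 + 44 = 88 + 44 = 132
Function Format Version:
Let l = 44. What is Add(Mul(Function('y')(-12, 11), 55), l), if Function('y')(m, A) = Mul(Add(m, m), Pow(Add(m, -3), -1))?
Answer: 132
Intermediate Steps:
Function('y')(m, A) = Mul(2, m, Pow(Add(-3, m), -1)) (Function('y')(m, A) = Mul(Mul(2, m), Pow(Add(-3, m), -1)) = Mul(2, m, Pow(Add(-3, m), -1)))
Add(Mul(Function('y')(-12, 11), 55), l) = Add(Mul(Mul(2, -12, Pow(Add(-3, -12), -1)), 55), 44) = Add(Mul(Mul(2, -12, Pow(-15, -1)), 55), 44) = Add(Mul(Mul(2, -12, Rational(-1, 15)), 55), 44) = Add(Mul(Rational(8, 5), 55), 44) = Add(88, 44) = 132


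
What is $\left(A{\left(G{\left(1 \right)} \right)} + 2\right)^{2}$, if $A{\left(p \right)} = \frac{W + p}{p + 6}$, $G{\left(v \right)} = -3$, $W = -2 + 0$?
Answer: $\frac{1}{9} \approx 0.11111$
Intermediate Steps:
$W = -2$
$A{\left(p \right)} = \frac{-2 + p}{6 + p}$ ($A{\left(p \right)} = \frac{-2 + p}{p + 6} = \frac{-2 + p}{6 + p}$)
$\left(A{\left(G{\left(1 \right)} \right)} + 2\right)^{2} = \left(\frac{-2 - 3}{6 - 3} + 2\right)^{2} = \left(\frac{1}{3} \left(-5\right) + 2\right)^{2} = \left(- \frac{5}{3} + 2\right)^{2} = \left(\frac{1}{3}\right)^{2} = \frac{1}{9}$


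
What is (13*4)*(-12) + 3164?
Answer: 2540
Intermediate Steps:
(13*4)*(-12) + 3164 = 52*(-12) + 3164 = -624 + 3164 = 2540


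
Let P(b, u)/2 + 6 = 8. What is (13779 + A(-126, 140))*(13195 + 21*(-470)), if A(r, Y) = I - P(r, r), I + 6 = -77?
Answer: 45525900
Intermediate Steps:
P(b, u) = 4 (P(b, u) = -12 + 2*8 = -12 + 16 = 4)
I = -83 (I = -6 - 77 = -83)
A(r, Y) = -87 (A(r, Y) = -83 - 1*4 = -83 - 4 = -87)
(13779 + A(-126, 140))*(13195 + 21*(-470)) = (13779 - 87)*(13195 + 21*(-470)) = 13692*(13195 - 9870) = 13692*3325 = 45525900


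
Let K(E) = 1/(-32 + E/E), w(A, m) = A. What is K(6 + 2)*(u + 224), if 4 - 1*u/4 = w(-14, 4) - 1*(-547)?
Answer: 1892/31 ≈ 61.032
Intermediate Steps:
K(E) = -1/31 (K(E) = 1/(-32 + 1) = 1/(-31) = -1/31)
u = -2116 (u = 16 - 4*(-14 - 1*(-547)) = 16 - 4*(-14 + 547) = 16 - 4*533 = 16 - 2132 = -2116)
K(6 + 2)*(u + 224) = -(-2116 + 224)/31 = -1/31*(-1892) = 1892/31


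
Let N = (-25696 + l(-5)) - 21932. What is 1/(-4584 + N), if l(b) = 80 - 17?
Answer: -1/52149 ≈ -1.9176e-5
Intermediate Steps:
l(b) = 63
N = -47565 (N = (-25696 + 63) - 21932 = -25633 - 21932 = -47565)
1/(-4584 + N) = 1/(-4584 - 47565) = 1/(-52149) = -1/52149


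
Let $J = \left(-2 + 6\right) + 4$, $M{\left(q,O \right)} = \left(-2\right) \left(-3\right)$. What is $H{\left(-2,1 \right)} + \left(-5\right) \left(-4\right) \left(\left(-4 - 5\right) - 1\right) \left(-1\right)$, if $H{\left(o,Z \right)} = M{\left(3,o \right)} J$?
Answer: $248$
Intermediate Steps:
$M{\left(q,O \right)} = 6$
$J = 8$ ($J = 4 + 4 = 8$)
$H{\left(o,Z \right)} = 48$ ($H{\left(o,Z \right)} = 6 \cdot 8 = 48$)
$H{\left(-2,1 \right)} + \left(-5\right) \left(-4\right) \left(\left(-4 - 5\right) - 1\right) \left(-1\right) = 48 + \left(-5\right) \left(-4\right) \left(\left(-4 - 5\right) - 1\right) \left(-1\right) = 48 + 20 \left(-9 - 1\right) \left(-1\right) = 48 + 20 \left(-10\right) \left(-1\right) = 48 - -200 = 48 + 200 = 248$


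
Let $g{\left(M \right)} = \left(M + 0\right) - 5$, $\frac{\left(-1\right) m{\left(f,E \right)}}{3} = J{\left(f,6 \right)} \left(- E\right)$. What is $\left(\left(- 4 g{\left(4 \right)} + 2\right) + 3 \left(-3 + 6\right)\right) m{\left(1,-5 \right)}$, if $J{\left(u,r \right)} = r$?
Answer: $-1350$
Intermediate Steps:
$m{\left(f,E \right)} = 18 E$ ($m{\left(f,E \right)} = - 3 \cdot 6 \left(- E\right) = - 3 \left(- 6 E\right) = 18 E$)
$g{\left(M \right)} = -5 + M$ ($g{\left(M \right)} = M - 5 = -5 + M$)
$\left(\left(- 4 g{\left(4 \right)} + 2\right) + 3 \left(-3 + 6\right)\right) m{\left(1,-5 \right)} = \left(\left(- 4 \left(-5 + 4\right) + 2\right) + 3 \left(-3 + 6\right)\right) 18 \left(-5\right) = \left(\left(\left(-4\right) \left(-1\right) + 2\right) + 3 \cdot 3\right) \left(-90\right) = \left(\left(4 + 2\right) + 9\right) \left(-90\right) = \left(6 + 9\right) \left(-90\right) = 15 \left(-90\right) = -1350$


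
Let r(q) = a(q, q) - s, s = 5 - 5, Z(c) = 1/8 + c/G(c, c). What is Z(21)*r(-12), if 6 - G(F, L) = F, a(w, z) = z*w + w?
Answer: -1683/10 ≈ -168.30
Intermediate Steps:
a(w, z) = w + w*z (a(w, z) = w*z + w = w + w*z)
G(F, L) = 6 - F
Z(c) = ⅛ + c/(6 - c) (Z(c) = 1/8 + c/(6 - c) = 1*(⅛) + c/(6 - c) = ⅛ + c/(6 - c))
s = 0
r(q) = q*(1 + q) (r(q) = q*(1 + q) - 1*0 = q*(1 + q) + 0 = q*(1 + q))
Z(21)*r(-12) = ((-6 - 7*21)/(8*(-6 + 21)))*(-12*(1 - 12)) = ((⅛)*(-6 - 147)/15)*(-12*(-11)) = ((⅛)*(1/15)*(-153))*132 = -51/40*132 = -1683/10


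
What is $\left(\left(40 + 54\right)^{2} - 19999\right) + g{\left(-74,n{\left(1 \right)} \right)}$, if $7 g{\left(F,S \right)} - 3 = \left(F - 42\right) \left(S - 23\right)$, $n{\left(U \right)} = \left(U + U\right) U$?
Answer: $- \frac{75702}{7} \approx -10815.0$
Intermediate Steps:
$n{\left(U \right)} = 2 U^{2}$ ($n{\left(U \right)} = 2 U U = 2 U^{2}$)
$g{\left(F,S \right)} = \frac{3}{7} + \frac{\left(-42 + F\right) \left(-23 + S\right)}{7}$ ($g{\left(F,S \right)} = \frac{3}{7} + \frac{\left(F - 42\right) \left(S - 23\right)}{7} = \frac{3}{7} + \frac{\left(-42 + F\right) \left(-23 + S\right)}{7}$)
$\left(\left(40 + 54\right)^{2} - 19999\right) + g{\left(-74,n{\left(1 \right)} \right)} = \left(\left(40 + 54\right)^{2} - 19999\right) + \left(\frac{969}{7} - 6 \cdot 2 \cdot 1^{2} - - \frac{1702}{7} + \frac{1}{7} \left(-74\right) 2 \cdot 1^{2}\right) = \left(94^{2} - 19999\right) + \left(\frac{969}{7} - 6 \cdot 2 \cdot 1 + \frac{1702}{7} + \frac{1}{7} \left(-74\right) 2 \cdot 1\right) = \left(8836 - 19999\right) + \left(\frac{969}{7} - 12 + \frac{1702}{7} + \frac{1}{7} \left(-74\right) 2\right) = -11163 + \left(\frac{969}{7} - 12 + \frac{1702}{7} - \frac{148}{7}\right) = -11163 + \frac{2439}{7} = - \frac{75702}{7}$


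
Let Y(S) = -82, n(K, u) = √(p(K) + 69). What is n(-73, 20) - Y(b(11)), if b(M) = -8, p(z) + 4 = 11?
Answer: 82 + 2*√19 ≈ 90.718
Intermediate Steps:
p(z) = 7 (p(z) = -4 + 11 = 7)
n(K, u) = 2*√19 (n(K, u) = √(7 + 69) = √76 = 2*√19)
n(-73, 20) - Y(b(11)) = 2*√19 - 1*(-82) = 2*√19 + 82 = 82 + 2*√19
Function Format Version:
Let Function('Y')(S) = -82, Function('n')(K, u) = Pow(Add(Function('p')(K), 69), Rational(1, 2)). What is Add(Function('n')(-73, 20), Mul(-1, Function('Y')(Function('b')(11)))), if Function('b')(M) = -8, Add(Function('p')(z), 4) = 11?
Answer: Add(82, Mul(2, Pow(19, Rational(1, 2)))) ≈ 90.718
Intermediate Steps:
Function('p')(z) = 7 (Function('p')(z) = Add(-4, 11) = 7)
Function('n')(K, u) = Mul(2, Pow(19, Rational(1, 2))) (Function('n')(K, u) = Pow(Add(7, 69), Rational(1, 2)) = Pow(76, Rational(1, 2)) = Mul(2, Pow(19, Rational(1, 2))))
Add(Function('n')(-73, 20), Mul(-1, Function('Y')(Function('b')(11)))) = Add(Mul(2, Pow(19, Rational(1, 2))), Mul(-1, -82)) = Add(Mul(2, Pow(19, Rational(1, 2))), 82) = Add(82, Mul(2, Pow(19, Rational(1, 2))))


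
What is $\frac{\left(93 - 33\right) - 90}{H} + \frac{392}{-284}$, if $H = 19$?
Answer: $- \frac{3992}{1349} \approx -2.9592$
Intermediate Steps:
$\frac{\left(93 - 33\right) - 90}{H} + \frac{392}{-284} = \frac{\left(93 - 33\right) - 90}{19} + \frac{392}{-284} = \left(60 - 90\right) \frac{1}{19} + 392 \left(- \frac{1}{284}\right) = \left(-30\right) \frac{1}{19} - \frac{98}{71} = - \frac{30}{19} - \frac{98}{71} = - \frac{3992}{1349}$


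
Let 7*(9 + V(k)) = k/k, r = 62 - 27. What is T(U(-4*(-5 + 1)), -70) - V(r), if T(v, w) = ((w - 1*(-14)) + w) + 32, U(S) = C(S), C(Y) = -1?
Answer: -596/7 ≈ -85.143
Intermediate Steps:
U(S) = -1
r = 35
T(v, w) = 46 + 2*w (T(v, w) = ((w + 14) + w) + 32 = ((14 + w) + w) + 32 = (14 + 2*w) + 32 = 46 + 2*w)
V(k) = -62/7 (V(k) = -9 + (k/k)/7 = -9 + (⅐)*1 = -9 + ⅐ = -62/7)
T(U(-4*(-5 + 1)), -70) - V(r) = (46 + 2*(-70)) - 1*(-62/7) = (46 - 140) + 62/7 = -94 + 62/7 = -596/7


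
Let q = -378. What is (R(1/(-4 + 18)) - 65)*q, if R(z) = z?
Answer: 24543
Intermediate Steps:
(R(1/(-4 + 18)) - 65)*q = (1/(-4 + 18) - 65)*(-378) = (1/14 - 65)*(-378) = -909/14*(-378) = 24543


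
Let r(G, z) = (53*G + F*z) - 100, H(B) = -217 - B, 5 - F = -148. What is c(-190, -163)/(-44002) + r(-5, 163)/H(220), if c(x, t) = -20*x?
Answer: -541482874/9614437 ≈ -56.320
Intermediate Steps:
F = 153 (F = 5 - 1*(-148) = 5 + 148 = 153)
r(G, z) = -100 + 53*G + 153*z (r(G, z) = (53*G + 153*z) - 100 = -100 + 53*G + 153*z)
c(-190, -163)/(-44002) + r(-5, 163)/H(220) = -20*(-190)/(-44002) + (-100 + 53*(-5) + 153*163)/(-217 - 1*220) = 3800*(-1/44002) + (-100 - 265 + 24939)/(-217 - 220) = -1900/22001 + 24574/(-437) = -1900/22001 + 24574*(-1/437) = -1900/22001 - 24574/437 = -541482874/9614437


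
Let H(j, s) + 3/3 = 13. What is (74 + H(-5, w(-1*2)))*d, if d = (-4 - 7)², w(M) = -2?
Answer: 10406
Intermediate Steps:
H(j, s) = 12 (H(j, s) = -1 + 13 = 12)
d = 121 (d = (-11)² = 121)
(74 + H(-5, w(-1*2)))*d = (74 + 12)*121 = 86*121 = 10406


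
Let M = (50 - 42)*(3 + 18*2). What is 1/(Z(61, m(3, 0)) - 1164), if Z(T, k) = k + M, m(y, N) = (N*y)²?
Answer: -1/852 ≈ -0.0011737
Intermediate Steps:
m(y, N) = N²*y²
M = 312 (M = 8*(3 + 36) = 8*39 = 312)
Z(T, k) = 312 + k (Z(T, k) = k + 312 = 312 + k)
1/(Z(61, m(3, 0)) - 1164) = 1/((312 + 0²*3²) - 1164) = 1/((312 + 0*9) - 1164) = 1/((312 + 0) - 1164) = 1/(312 - 1164) = 1/(-852) = -1/852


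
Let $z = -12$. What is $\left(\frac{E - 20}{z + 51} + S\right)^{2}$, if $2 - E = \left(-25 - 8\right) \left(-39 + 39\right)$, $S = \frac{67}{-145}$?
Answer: $\frac{3031081}{3553225} \approx 0.85305$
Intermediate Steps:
$S = - \frac{67}{145}$ ($S = 67 \left(- \frac{1}{145}\right) = - \frac{67}{145} \approx -0.46207$)
$E = 2$ ($E = 2 - \left(-25 - 8\right) \left(-39 + 39\right) = 2 - \left(-33\right) 0 = 2 - 0 = 2 + 0 = 2$)
$\left(\frac{E - 20}{z + 51} + S\right)^{2} = \left(\frac{2 - 20}{-12 + 51} - \frac{67}{145}\right)^{2} = \left(- \frac{18}{39} - \frac{67}{145}\right)^{2} = \left(\left(-18\right) \frac{1}{39} - \frac{67}{145}\right)^{2} = \left(- \frac{6}{13} - \frac{67}{145}\right)^{2} = \left(- \frac{1741}{1885}\right)^{2} = \frac{3031081}{3553225}$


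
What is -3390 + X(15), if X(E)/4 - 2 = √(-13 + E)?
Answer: -3382 + 4*√2 ≈ -3376.3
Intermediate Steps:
X(E) = 8 + 4*√(-13 + E)
-3390 + X(15) = -3390 + (8 + 4*√(-13 + 15)) = -3390 + (8 + 4*√2) = -3382 + 4*√2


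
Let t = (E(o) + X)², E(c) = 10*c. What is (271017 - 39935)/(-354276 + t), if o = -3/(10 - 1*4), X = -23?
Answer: -115541/176746 ≈ -0.65371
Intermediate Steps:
o = -½ (o = -3/(10 - 4) = -3/6 = -3*⅙ = -½ ≈ -0.50000)
t = 784 (t = (10*(-½) - 23)² = (-5 - 23)² = (-28)² = 784)
(271017 - 39935)/(-354276 + t) = (271017 - 39935)/(-354276 + 784) = 231082/(-353492) = 231082*(-1/353492) = -115541/176746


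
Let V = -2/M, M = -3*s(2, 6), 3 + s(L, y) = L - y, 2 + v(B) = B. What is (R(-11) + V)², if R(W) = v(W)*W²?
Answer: 1091311225/441 ≈ 2.4746e+6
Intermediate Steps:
v(B) = -2 + B
s(L, y) = -3 + L - y (s(L, y) = -3 + (L - y) = -3 + L - y)
M = 21 (M = -3*(-3 + 2 - 1*6) = -3*(-3 + 2 - 6) = -3*(-7) = 21)
V = -2/21 ≈ -0.095238
R(W) = W²*(-2 + W) (R(W) = (-2 + W)*W² = W²*(-2 + W))
(R(-11) + V)² = ((-11)²*(-2 - 11) - 2/21)² = (121*(-13) - 2/21)² = (-1573 - 2/21)² = (-33035/21)² = 1091311225/441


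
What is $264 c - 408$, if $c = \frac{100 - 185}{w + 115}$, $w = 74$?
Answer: $- \frac{33184}{63} \approx -526.73$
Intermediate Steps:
$c = - \frac{85}{189}$ ($c = \frac{100 - 185}{74 + 115} = - \frac{85}{189} \approx -0.44974$)
$264 c - 408 = 264 \left(- \frac{85}{189}\right) - 408 = - \frac{7480}{63} - 408 = - \frac{33184}{63}$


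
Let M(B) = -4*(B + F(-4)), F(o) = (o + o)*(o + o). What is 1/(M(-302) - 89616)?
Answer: -1/88664 ≈ -1.1279e-5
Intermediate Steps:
F(o) = 4*o² (F(o) = (2*o)*(2*o) = 4*o²)
M(B) = -256 - 4*B (M(B) = -4*(B + 4*(-4)²) = -4*(B + 4*16) = -4*(B + 64) = -4*(64 + B) = -256 - 4*B)
1/(M(-302) - 89616) = 1/((-256 - 4*(-302)) - 89616) = 1/((-256 + 1208) - 89616) = 1/(952 - 89616) = 1/(-88664) = -1/88664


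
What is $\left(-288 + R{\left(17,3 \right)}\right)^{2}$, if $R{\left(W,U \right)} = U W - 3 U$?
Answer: $60516$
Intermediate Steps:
$R{\left(W,U \right)} = - 3 U + U W$
$\left(-288 + R{\left(17,3 \right)}\right)^{2} = \left(-288 + 3 \left(-3 + 17\right)\right)^{2} = \left(-288 + 3 \cdot 14\right)^{2} = \left(-288 + 42\right)^{2} = \left(-246\right)^{2} = 60516$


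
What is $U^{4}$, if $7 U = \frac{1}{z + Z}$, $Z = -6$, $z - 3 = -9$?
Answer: $\frac{1}{49787136} \approx 2.0086 \cdot 10^{-8}$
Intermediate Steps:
$z = -6$ ($z = 3 - 9 = -6$)
$U = - \frac{1}{84}$ ($U = \frac{1}{7 \left(-6 - 6\right)} = \frac{1}{7 \left(-12\right)} = \frac{1}{7} \left(- \frac{1}{12}\right) = - \frac{1}{84} \approx -0.011905$)
$U^{4} = \left(- \frac{1}{84}\right)^{4} = \frac{1}{49787136}$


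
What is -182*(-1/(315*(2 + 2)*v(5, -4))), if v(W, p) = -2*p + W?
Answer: 1/90 ≈ 0.011111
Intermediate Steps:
v(W, p) = W - 2*p
-182*(-1/(315*(2 + 2)*v(5, -4))) = -182*(-1/(315*(2 + 2)*(5 - 2*(-4)))) = -182*(-1/(1260*(5 + 8))) = -182/((13*4)*(-315)) = -182/(52*(-315)) = -182/(-16380) = -182*(-1/16380) = 1/90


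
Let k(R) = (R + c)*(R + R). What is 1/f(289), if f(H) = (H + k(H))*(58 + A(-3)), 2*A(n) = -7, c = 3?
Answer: 2/18428085 ≈ 1.0853e-7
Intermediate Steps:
A(n) = -7/2 (A(n) = (½)*(-7) = -7/2)
k(R) = 2*R*(3 + R) (k(R) = (R + 3)*(R + R) = (3 + R)*(2*R) = 2*R*(3 + R))
f(H) = 109*H/2 + 109*H*(3 + H) (f(H) = (H + 2*H*(3 + H))*(58 - 7/2) = (H + 2*H*(3 + H))*(109/2) = 109*H/2 + 109*H*(3 + H))
1/f(289) = 1/((109/2)*289*(7 + 2*289)) = 1/((109/2)*289*(7 + 578)) = 1/((109/2)*289*585) = 1/(18428085/2) = 2/18428085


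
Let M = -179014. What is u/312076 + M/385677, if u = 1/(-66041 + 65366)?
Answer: -4189948022653/9027040158900 ≈ -0.46416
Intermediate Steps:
u = -1/675 (u = 1/(-675) = -1/675 ≈ -0.0014815)
u/312076 + M/385677 = -1/675/312076 - 179014/385677 = -1/675*1/312076 - 179014*1/385677 = -1/210651300 - 179014/385677 = -4189948022653/9027040158900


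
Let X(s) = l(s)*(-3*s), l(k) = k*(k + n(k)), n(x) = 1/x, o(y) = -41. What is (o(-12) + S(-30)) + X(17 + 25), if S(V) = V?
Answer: -222461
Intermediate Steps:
l(k) = k*(k + 1/k)
X(s) = -3*s*(1 + s²) (X(s) = (1 + s²)*(-3*s) = -3*s*(1 + s²))
(o(-12) + S(-30)) + X(17 + 25) = (-41 - 30) - 3*(17 + 25)*(1 + (17 + 25)²) = -71 - 3*42*(1 + 42²) = -71 - 3*42*(1 + 1764) = -71 - 3*42*1765 = -71 - 222390 = -222461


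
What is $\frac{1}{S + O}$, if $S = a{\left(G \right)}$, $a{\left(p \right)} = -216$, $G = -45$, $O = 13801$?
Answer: $\frac{1}{13585} \approx 7.3611 \cdot 10^{-5}$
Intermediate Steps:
$S = -216$
$\frac{1}{S + O} = \frac{1}{-216 + 13801} = \frac{1}{13585}$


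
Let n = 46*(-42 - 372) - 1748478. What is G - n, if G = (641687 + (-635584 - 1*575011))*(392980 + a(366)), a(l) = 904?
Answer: -224081991150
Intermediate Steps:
n = -1767522 (n = 46*(-414) - 1748478 = -19044 - 1748478 = -1767522)
G = -224083758672 (G = (641687 + (-635584 - 1*575011))*(392980 + 904) = (641687 + (-635584 - 575011))*393884 = (641687 - 1210595)*393884 = -568908*393884 = -224083758672)
G - n = -224083758672 - 1*(-1767522) = -224083758672 + 1767522 = -224081991150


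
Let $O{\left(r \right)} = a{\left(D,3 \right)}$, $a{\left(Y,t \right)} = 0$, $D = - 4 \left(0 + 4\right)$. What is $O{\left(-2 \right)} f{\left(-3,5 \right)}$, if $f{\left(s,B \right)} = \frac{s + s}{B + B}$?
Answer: $0$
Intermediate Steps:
$D = -16$ ($D = \left(-4\right) 4 = -16$)
$f{\left(s,B \right)} = \frac{s}{B}$ ($f{\left(s,B \right)} = \frac{2 s}{2 B} = 2 s \frac{1}{2 B} = \frac{s}{B}$)
$O{\left(r \right)} = 0$
$O{\left(-2 \right)} f{\left(-3,5 \right)} = 0 \left(- \frac{3}{5}\right) = 0$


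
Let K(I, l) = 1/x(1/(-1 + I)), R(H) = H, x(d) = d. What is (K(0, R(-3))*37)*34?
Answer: -1258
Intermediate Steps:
K(I, l) = -1 + I (K(I, l) = 1/(1/(-1 + I)) = -1 + I)
(K(0, R(-3))*37)*34 = ((-1 + 0)*37)*34 = -1*37*34 = -37*34 = -1258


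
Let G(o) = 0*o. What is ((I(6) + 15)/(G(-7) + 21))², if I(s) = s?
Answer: 1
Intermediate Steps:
G(o) = 0
((I(6) + 15)/(G(-7) + 21))² = ((6 + 15)/(0 + 21))² = (21/21)² = (21*(1/21))² = 1² = 1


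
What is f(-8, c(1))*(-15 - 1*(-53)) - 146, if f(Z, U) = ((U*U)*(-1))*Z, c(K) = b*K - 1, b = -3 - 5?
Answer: 24478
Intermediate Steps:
b = -8
c(K) = -1 - 8*K (c(K) = -8*K - 1 = -1 - 8*K)
f(Z, U) = -Z*U² (f(Z, U) = (U²*(-1))*Z = (-U²)*Z = -Z*U²)
f(-8, c(1))*(-15 - 1*(-53)) - 146 = (-1*(-8)*(-1 - 8*1)²)*(-15 - 1*(-53)) - 146 = (-1*(-8)*(-1 - 8)²)*(-15 + 53) - 146 = -1*(-8)*(-9)²*38 - 146 = -1*(-8)*81*38 - 146 = 648*38 - 146 = 24624 - 146 = 24478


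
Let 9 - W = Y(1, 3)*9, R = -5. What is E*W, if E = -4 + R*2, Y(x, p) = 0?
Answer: -126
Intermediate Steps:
E = -14 (E = -4 - 5*2 = -4 - 10 = -14)
W = 9 (W = 9 - 0*9 = 9 - 1*0 = 9 + 0 = 9)
E*W = -14*9 = -126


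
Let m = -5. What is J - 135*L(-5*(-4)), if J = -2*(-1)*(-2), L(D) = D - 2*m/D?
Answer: -5543/2 ≈ -2771.5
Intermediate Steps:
L(D) = D + 10/D (L(D) = D - (-10)/D = D + 10/D)
J = -4 (J = 2*(-2) = -4)
J - 135*L(-5*(-4)) = -4 - 135*(-5*(-4) + 10/((-5*(-4)))) = -4 - 135*(20 + 10/20) = -4 - 135*(20 + 10*(1/20)) = -4 - 135*(20 + 1/2) = -4 - 135*41/2 = -4 - 5535/2 = -5543/2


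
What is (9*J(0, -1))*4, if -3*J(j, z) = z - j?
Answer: 12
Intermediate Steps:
J(j, z) = -z/3 + j/3 (J(j, z) = -(z - j)/3 = -z/3 + j/3)
(9*J(0, -1))*4 = (9*(-1/3*(-1) + (1/3)*0))*4 = (9*(1/3 + 0))*4 = (9*(1/3))*4 = 3*4 = 12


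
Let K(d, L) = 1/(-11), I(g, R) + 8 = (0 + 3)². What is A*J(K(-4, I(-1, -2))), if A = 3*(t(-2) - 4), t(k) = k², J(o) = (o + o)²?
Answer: 0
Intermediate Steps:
I(g, R) = 1 (I(g, R) = -8 + (0 + 3)² = -8 + 3² = -8 + 9 = 1)
K(d, L) = -1/11
J(o) = 4*o² (J(o) = (2*o)² = 4*o²)
A = 0 (A = 3*((-2)² - 4) = 3*(4 - 4) = 3*0 = 0)
A*J(K(-4, I(-1, -2))) = 0*(4*(-1/11)²) = 0*(4*(1/121)) = 0*(4/121) = 0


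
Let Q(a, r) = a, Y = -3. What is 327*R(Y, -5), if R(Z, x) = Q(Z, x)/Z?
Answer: 327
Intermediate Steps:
R(Z, x) = 1 (R(Z, x) = Z/Z = 1)
327*R(Y, -5) = 327*1 = 327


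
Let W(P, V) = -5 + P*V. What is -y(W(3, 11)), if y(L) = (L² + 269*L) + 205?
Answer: -8521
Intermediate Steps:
y(L) = 205 + L² + 269*L
-y(W(3, 11)) = -(205 + (-5 + 3*11)² + 269*(-5 + 3*11)) = -(205 + (-5 + 33)² + 269*(-5 + 33)) = -(205 + 28² + 269*28) = -(205 + 784 + 7532) = -1*8521 = -8521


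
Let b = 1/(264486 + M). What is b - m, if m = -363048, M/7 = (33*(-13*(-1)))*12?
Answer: 109103911057/300522 ≈ 3.6305e+5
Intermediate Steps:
M = 36036 (M = 7*((33*(-13*(-1)))*12) = 7*((33*13)*12) = 7*(429*12) = 7*5148 = 36036)
b = 1/300522 (b = 1/(264486 + 36036) = 1/300522 ≈ 3.3275e-6)
b - m = 1/300522 - 1*(-363048) = 1/300522 + 363048 = 109103911057/300522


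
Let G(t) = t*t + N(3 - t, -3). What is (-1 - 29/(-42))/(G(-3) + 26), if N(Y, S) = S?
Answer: -13/1344 ≈ -0.0096726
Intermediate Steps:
G(t) = -3 + t² (G(t) = t*t - 3 = t² - 3 = -3 + t²)
(-1 - 29/(-42))/(G(-3) + 26) = (-1 - 29/(-42))/((-3 + (-3)²) + 26) = (-1 - 29*(-1/42))/((-3 + 9) + 26) = (-1 + 29/42)/(6 + 26) = -13/42/32 = -13/42*1/32 = -13/1344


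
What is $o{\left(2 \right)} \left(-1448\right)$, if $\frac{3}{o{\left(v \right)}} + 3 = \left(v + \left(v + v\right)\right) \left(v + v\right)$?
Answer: $- \frac{1448}{7} \approx -206.86$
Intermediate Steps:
$o{\left(v \right)} = \frac{3}{-3 + 6 v^{2}}$ ($o{\left(v \right)} = \frac{3}{-3 + \left(v + \left(v + v\right)\right) \left(v + v\right)} = \frac{3}{-3 + \left(v + 2 v\right) 2 v} = \frac{3}{-3 + 3 v 2 v} = \frac{3}{-3 + 6 v^{2}}$)
$o{\left(2 \right)} \left(-1448\right) = \frac{1}{-1 + 2 \cdot 2^{2}} \left(-1448\right) = \frac{1}{-1 + 2 \cdot 4} \left(-1448\right) = \frac{1}{-1 + 8} \left(-1448\right) = \frac{1}{7} \left(-1448\right) = - \frac{1448}{7}$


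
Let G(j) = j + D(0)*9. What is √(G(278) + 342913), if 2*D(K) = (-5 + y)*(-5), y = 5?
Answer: √343191 ≈ 585.83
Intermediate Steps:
D(K) = 0 (D(K) = ((-5 + 5)*(-5))/2 = (0*(-5))/2 = (½)*0 = 0)
G(j) = j (G(j) = j + 0*9 = j + 0 = j)
√(G(278) + 342913) = √(278 + 342913) = √343191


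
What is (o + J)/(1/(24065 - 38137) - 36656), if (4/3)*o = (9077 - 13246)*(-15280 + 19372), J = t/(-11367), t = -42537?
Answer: 682195873757200/1954454229837 ≈ 349.05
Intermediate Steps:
J = 14179/3789 (J = -42537/(-11367) = -42537*(-1/11367) = 14179/3789 ≈ 3.7421)
o = -12794661 (o = 3*((9077 - 13246)*(-15280 + 19372))/4 = 3*(-4169*4092)/4 = (¾)*(-17059548) = -12794661)
(o + J)/(1/(24065 - 38137) - 36656) = (-12794661 + 14179/3789)/(1/(24065 - 38137) - 36656) = -48478956350/(3789*(1/(-14072) - 36656)) = -48478956350/(3789*(-1/14072 - 36656)) = -48478956350/(3789*(-515823233/14072)) = -48478956350/3789*(-14072/515823233) = 682195873757200/1954454229837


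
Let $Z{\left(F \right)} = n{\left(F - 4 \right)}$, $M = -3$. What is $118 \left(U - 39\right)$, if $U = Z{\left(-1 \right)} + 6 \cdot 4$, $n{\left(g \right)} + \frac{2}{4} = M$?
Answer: $-2183$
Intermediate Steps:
$n{\left(g \right)} = - \frac{7}{2}$ ($n{\left(g \right)} = - \frac{1}{2} - 3 = - \frac{7}{2}$)
$Z{\left(F \right)} = - \frac{7}{2}$
$U = \frac{41}{2}$ ($U = - \frac{7}{2} + 6 \cdot 4 = - \frac{7}{2} + 24 = \frac{41}{2} \approx 20.5$)
$118 \left(U - 39\right) = 118 \left(\frac{41}{2} - 39\right) = 118 \left(- \frac{37}{2}\right) = -2183$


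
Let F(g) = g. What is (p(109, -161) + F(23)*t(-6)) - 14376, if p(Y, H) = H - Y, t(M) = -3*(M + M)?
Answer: -13818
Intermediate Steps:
t(M) = -6*M
(p(109, -161) + F(23)*t(-6)) - 14376 = ((-161 - 1*109) + 23*(-6*(-6))) - 14376 = ((-161 - 109) + 23*36) - 14376 = (-270 + 828) - 14376 = 558 - 14376 = -13818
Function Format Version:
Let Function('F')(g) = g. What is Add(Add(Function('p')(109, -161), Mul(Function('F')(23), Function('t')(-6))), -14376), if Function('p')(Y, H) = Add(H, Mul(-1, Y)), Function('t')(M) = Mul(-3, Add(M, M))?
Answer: -13818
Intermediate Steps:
Function('t')(M) = Mul(-6, M) (Function('t')(M) = Mul(-3, Mul(2, M)) = Mul(-6, M))
Add(Add(Function('p')(109, -161), Mul(Function('F')(23), Function('t')(-6))), -14376) = Add(Add(Add(-161, Mul(-1, 109)), Mul(23, Mul(-6, -6))), -14376) = Add(Add(Add(-161, -109), Mul(23, 36)), -14376) = Add(Add(-270, 828), -14376) = Add(558, -14376) = -13818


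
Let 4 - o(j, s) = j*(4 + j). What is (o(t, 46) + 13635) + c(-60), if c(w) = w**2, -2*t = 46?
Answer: 16802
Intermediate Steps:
t = -23 (t = -1/2*46 = -23)
o(j, s) = 4 - j*(4 + j)
(o(t, 46) + 13635) + c(-60) = ((4 - 1*(-23)**2 - 4*(-23)) + 13635) + (-60)**2 = ((4 - 1*529 + 92) + 13635) + 3600 = ((4 - 529 + 92) + 13635) + 3600 = (-433 + 13635) + 3600 = 13202 + 3600 = 16802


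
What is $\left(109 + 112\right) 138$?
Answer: $30498$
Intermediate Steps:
$\left(109 + 112\right) 138 = 221 \cdot 138 = 30498$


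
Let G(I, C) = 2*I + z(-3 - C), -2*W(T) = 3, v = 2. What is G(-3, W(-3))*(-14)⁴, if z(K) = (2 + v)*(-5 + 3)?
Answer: -537824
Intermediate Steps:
W(T) = -3/2 (W(T) = -½*3 = -3/2)
z(K) = -8 (z(K) = (2 + 2)*(-5 + 3) = 4*(-2) = -8)
G(I, C) = -8 + 2*I (G(I, C) = 2*I - 8 = -8 + 2*I)
G(-3, W(-3))*(-14)⁴ = (-8 + 2*(-3))*(-14)⁴ = (-8 - 6)*38416 = -14*38416 = -537824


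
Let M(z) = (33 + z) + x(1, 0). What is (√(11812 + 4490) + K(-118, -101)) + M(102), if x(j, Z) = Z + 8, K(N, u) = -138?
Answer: 5 + √16302 ≈ 132.68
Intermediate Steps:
x(j, Z) = 8 + Z
M(z) = 41 + z (M(z) = (33 + z) + (8 + 0) = (33 + z) + 8 = 41 + z)
(√(11812 + 4490) + K(-118, -101)) + M(102) = (√(11812 + 4490) - 138) + (41 + 102) = (√16302 - 138) + 143 = (-138 + √16302) + 143 = 5 + √16302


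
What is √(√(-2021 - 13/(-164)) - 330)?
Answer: √(-2218920 + 82*I*√13588671)/82 ≈ 1.2345 + 18.208*I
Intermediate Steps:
√(√(-2021 - 13/(-164)) - 330) = √(√(-2021 - 13*(-1/164)) - 330) = √(√(-2021 + 13/164) - 330) = √(√(-331431/164) - 330) = √(I*√13588671/82 - 330) = √(-330 + I*√13588671/82)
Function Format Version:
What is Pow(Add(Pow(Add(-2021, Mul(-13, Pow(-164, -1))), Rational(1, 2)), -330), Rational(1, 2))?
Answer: Mul(Rational(1, 82), Pow(Add(-2218920, Mul(82, I, Pow(13588671, Rational(1, 2)))), Rational(1, 2))) ≈ Add(1.2345, Mul(18.208, I))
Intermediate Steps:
Pow(Add(Pow(Add(-2021, Mul(-13, Pow(-164, -1))), Rational(1, 2)), -330), Rational(1, 2)) = Pow(Add(Pow(Add(-2021, Mul(-13, Rational(-1, 164))), Rational(1, 2)), -330), Rational(1, 2)) = Pow(Add(Pow(Add(-2021, Rational(13, 164)), Rational(1, 2)), -330), Rational(1, 2)) = Pow(Add(Pow(Rational(-331431, 164), Rational(1, 2)), -330), Rational(1, 2)) = Pow(Add(Mul(Rational(1, 82), I, Pow(13588671, Rational(1, 2))), -330), Rational(1, 2)) = Pow(Add(-330, Mul(Rational(1, 82), I, Pow(13588671, Rational(1, 2)))), Rational(1, 2))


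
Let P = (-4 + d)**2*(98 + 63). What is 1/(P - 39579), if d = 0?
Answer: -1/37003 ≈ -2.7025e-5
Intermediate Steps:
P = 2576 (P = (-4 + 0)**2*(98 + 63) = (-4)**2*161 = 16*161 = 2576)
1/(P - 39579) = 1/(2576 - 39579) = 1/(-37003) = -1/37003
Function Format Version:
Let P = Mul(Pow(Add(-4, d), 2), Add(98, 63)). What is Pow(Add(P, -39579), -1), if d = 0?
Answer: Rational(-1, 37003) ≈ -2.7025e-5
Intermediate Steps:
P = 2576 (P = Mul(Pow(Add(-4, 0), 2), Add(98, 63)) = Mul(Pow(-4, 2), 161) = Mul(16, 161) = 2576)
Pow(Add(P, -39579), -1) = Pow(Add(2576, -39579), -1) = Pow(-37003, -1) = Rational(-1, 37003)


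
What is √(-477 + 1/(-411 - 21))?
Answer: I*√618195/36 ≈ 21.84*I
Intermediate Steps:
√(-477 + 1/(-411 - 21)) = √(-477 + 1/(-432)) = √(-477 - 1/432) = √(-206065/432) = I*√618195/36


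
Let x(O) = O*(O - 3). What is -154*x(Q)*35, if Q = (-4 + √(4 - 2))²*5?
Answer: -59451700 + 38161200*√2 ≈ -5.4836e+6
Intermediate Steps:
Q = 5*(-4 + √2)² (Q = (-4 + √2)²*5 = 5*(-4 + √2)² ≈ 33.431)
x(O) = O*(-3 + O)
-154*x(Q)*35 = -154*(90 - 40*√2)*(-3 + (90 - 40*√2))*35 = -154*(90 - 40*√2)*(87 - 40*√2)*35 = -154*(87 - 40*√2)*(90 - 40*√2)*35 = -5390*(87 - 40*√2)*(90 - 40*√2)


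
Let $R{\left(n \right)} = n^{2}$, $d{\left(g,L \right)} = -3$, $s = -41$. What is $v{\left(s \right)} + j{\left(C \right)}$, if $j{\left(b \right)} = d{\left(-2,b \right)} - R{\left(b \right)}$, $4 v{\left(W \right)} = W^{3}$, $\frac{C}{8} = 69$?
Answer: $- \frac{1287749}{4} \approx -3.2194 \cdot 10^{5}$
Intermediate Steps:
$C = 552$ ($C = 8 \cdot 69 = 552$)
$v{\left(W \right)} = \frac{W^{3}}{4}$
$j{\left(b \right)} = -3 - b^{2}$
$v{\left(s \right)} + j{\left(C \right)} = \frac{\left(-41\right)^{3}}{4} - 304707 = \frac{1}{4} \left(-68921\right) - 304707 = - \frac{68921}{4} - 304707 = - \frac{1287749}{4}$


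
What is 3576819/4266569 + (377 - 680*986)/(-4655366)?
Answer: 19510442247361/19862440259254 ≈ 0.98228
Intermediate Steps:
3576819/4266569 + (377 - 680*986)/(-4655366) = 3576819*(1/4266569) + (377 - 670480)*(-1/4655366) = 3576819/4266569 - 670103*(-1/4655366) = 3576819/4266569 + 670103/4655366 = 19510442247361/19862440259254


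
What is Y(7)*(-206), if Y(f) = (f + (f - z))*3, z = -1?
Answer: -9270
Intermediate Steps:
Y(f) = 3 + 6*f (Y(f) = (f + (f - 1*(-1)))*3 = (f + (f + 1))*3 = (f + (1 + f))*3 = (1 + 2*f)*3 = 3 + 6*f)
Y(7)*(-206) = (3 + 6*7)*(-206) = (3 + 42)*(-206) = 45*(-206) = -9270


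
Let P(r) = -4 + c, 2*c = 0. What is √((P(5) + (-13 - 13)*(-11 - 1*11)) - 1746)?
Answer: I*√1178 ≈ 34.322*I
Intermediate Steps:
c = 0 (c = (½)*0 = 0)
P(r) = -4 (P(r) = -4 + 0 = -4)
√((P(5) + (-13 - 13)*(-11 - 1*11)) - 1746) = √((-4 + (-13 - 13)*(-11 - 1*11)) - 1746) = √((-4 - 26*(-11 - 11)) - 1746) = √((-4 - 26*(-22)) - 1746) = √((-4 + 572) - 1746) = √(568 - 1746) = √(-1178) = I*√1178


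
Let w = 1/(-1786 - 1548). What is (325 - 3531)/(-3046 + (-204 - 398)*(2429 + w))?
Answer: 5344402/2442661467 ≈ 0.0021879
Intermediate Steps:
w = -1/3334 (w = 1/(-3334) = -1/3334 ≈ -0.00029994)
(325 - 3531)/(-3046 + (-204 - 398)*(2429 + w)) = (325 - 3531)/(-3046 + (-204 - 398)*(2429 - 1/3334)) = -3206/(-3046 - 602*8098285/3334) = -3206/(-3046 - 2437583785/1667) = -3206/(-2442661467/1667) = -3206*(-1667/2442661467) = 5344402/2442661467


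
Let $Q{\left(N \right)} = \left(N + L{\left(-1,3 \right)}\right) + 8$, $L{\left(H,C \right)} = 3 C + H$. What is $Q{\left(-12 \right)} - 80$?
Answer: $-76$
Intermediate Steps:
$L{\left(H,C \right)} = H + 3 C$
$Q{\left(N \right)} = 16 + N$ ($Q{\left(N \right)} = \left(N + \left(-1 + 3 \cdot 3\right)\right) + 8 = \left(N + \left(-1 + 9\right)\right) + 8 = \left(N + 8\right) + 8 = \left(8 + N\right) + 8 = 16 + N$)
$Q{\left(-12 \right)} - 80 = \left(16 - 12\right) - 80 = 4 - 80 = -76$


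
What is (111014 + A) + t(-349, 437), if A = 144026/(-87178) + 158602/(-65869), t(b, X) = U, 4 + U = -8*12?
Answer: 318440609533799/2871163841 ≈ 1.1091e+5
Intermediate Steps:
U = -100 (U = -4 - 8*12 = -4 - 96 = -100)
t(b, X) = -100
A = -11656726875/2871163841 (A = 144026*(-1/87178) + 158602*(-1/65869) = -72013/43589 - 158602/65869 = -11656726875/2871163841 ≈ -4.0599)
(111014 + A) + t(-349, 437) = (111014 - 11656726875/2871163841) - 100 = 318727725917899/2871163841 - 100 = 318440609533799/2871163841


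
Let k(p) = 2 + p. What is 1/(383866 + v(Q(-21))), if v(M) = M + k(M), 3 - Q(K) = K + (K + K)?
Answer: 1/384000 ≈ 2.6042e-6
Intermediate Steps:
Q(K) = 3 - 3*K (Q(K) = 3 - (K + (K + K)) = 3 - (K + 2*K) = 3 - 3*K)
v(M) = 2 + 2*M (v(M) = M + (2 + M) = 2 + 2*M)
1/(383866 + v(Q(-21))) = 1/(383866 + (2 + 2*(3 - 3*(-21)))) = 1/(383866 + (2 + 2*(3 + 63))) = 1/(383866 + (2 + 2*66)) = 1/(383866 + (2 + 132)) = 1/(383866 + 134) = 1/384000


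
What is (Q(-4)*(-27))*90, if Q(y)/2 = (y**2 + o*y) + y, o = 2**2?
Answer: 19440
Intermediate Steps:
o = 4
Q(y) = 2*y**2 + 10*y (Q(y) = 2*((y**2 + 4*y) + y) = 2*(y**2 + 5*y) = 2*y**2 + 10*y)
(Q(-4)*(-27))*90 = ((2*(-4)*(5 - 4))*(-27))*90 = ((2*(-4)*1)*(-27))*90 = -8*(-27)*90 = 216*90 = 19440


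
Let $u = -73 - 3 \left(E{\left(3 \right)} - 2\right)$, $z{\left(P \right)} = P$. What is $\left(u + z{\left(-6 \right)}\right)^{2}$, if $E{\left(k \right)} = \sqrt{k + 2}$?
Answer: $5374 + 438 \sqrt{5} \approx 6353.4$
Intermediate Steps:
$E{\left(k \right)} = \sqrt{2 + k}$
$u = -67 - 3 \sqrt{5}$ ($u = -73 - 3 \left(\sqrt{2 + 3} - 2\right) = -73 - 3 \left(\sqrt{5} - 2\right) = -73 - 3 \left(-2 + \sqrt{5}\right) = -73 - \left(-6 + 3 \sqrt{5}\right) = -73 + \left(6 - 3 \sqrt{5}\right) = -67 - 3 \sqrt{5} \approx -73.708$)
$\left(u + z{\left(-6 \right)}\right)^{2} = \left(\left(-67 - 3 \sqrt{5}\right) - 6\right)^{2} = \left(-73 - 3 \sqrt{5}\right)^{2}$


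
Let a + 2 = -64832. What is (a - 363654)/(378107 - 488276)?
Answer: 428488/110169 ≈ 3.8894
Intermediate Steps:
a = -64834 (a = -2 - 64832 = -64834)
(a - 363654)/(378107 - 488276) = (-64834 - 363654)/(378107 - 488276) = -428488/(-110169) = -428488*(-1/110169) = 428488/110169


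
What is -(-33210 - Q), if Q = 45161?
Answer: 78371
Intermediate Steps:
-(-33210 - Q) = -(-33210 - 1*45161) = -(-33210 - 45161) = -1*(-78371) = 78371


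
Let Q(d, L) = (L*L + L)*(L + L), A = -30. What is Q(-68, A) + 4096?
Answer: -48104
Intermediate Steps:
Q(d, L) = 2*L*(L + L²) (Q(d, L) = (L² + L)*(2*L) = (L + L²)*(2*L) = 2*L*(L + L²))
Q(-68, A) + 4096 = 2*(-30)²*(1 - 30) + 4096 = 2*900*(-29) + 4096 = -52200 + 4096 = -48104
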